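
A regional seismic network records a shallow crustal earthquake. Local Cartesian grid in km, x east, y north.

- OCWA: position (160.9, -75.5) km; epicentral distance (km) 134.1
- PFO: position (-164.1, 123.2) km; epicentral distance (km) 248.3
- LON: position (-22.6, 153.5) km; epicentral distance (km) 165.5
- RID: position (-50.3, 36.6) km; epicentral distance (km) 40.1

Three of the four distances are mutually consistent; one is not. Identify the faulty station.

Solve using three stations at a time. Using OCWA, PFO, LON (subtract circle equations pairwise → linear system) gives (x, y) ≈ (55.7, 7.7).
Distances from that point to each station vs reported:
  OCWA: calculated 134.1 vs reported 134.1 → residual 0.0 km
  PFO: calculated 248.3 vs reported 248.3 → residual 0.0 km
  LON: calculated 165.5 vs reported 165.5 → residual 0.0 km
  RID: calculated 109.9 vs reported 40.1 → residual 69.8 km
OCWA, PFO, LON are mutually consistent (residuals ≈ 0); RID is off by 69.8 km.

RID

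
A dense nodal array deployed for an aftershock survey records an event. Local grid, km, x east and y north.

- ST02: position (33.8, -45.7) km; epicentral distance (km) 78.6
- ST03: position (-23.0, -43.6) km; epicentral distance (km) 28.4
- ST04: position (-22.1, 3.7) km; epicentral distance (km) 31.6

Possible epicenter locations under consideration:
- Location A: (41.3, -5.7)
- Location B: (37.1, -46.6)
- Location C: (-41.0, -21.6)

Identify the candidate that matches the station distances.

For each candidate, compare |candidate − station| to the reported distance:
Location A: residuals ST02 37.9, ST03 46.2, ST04 32.5 → max 46.2 km
Location B: residuals ST02 75.2, ST03 31.8, ST04 46.1 → max 75.2 km
Location C: residuals ST02 0.0, ST03 0.0, ST04 0.0 → max 0.0 km
Only Location C has all residuals ≈ 0.

Location C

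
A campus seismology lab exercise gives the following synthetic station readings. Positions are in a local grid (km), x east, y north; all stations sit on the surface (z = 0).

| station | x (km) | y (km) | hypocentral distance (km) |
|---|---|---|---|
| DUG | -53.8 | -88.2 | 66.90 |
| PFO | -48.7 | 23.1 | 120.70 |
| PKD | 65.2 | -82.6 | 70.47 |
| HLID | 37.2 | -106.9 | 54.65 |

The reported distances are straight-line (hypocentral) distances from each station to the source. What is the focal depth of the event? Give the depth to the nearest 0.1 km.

Each station gives a sphere (x−x_i)² + (y−y_i)² + z² = d_i² (stations at z=0).
Subtracting the DUG sphere from PFO and PKD: z² cancels, leaving linear equations in x and y:
10.2 x + 222.6 y = -17861.26
238.0 x + 11.2 y = -90.29
Solving: x ≈ 3.404, y ≈ -80.395 km (keep extra digits for the depth step; rounded: 3.4, -80.4).
Then from the DUG sphere: z² = 66.90² − (x + 53.8)² − (y + 88.2)² with x = 3.404, y = -80.395, so z ≈ 33.799 ≈ 33.8 km.

33.8 km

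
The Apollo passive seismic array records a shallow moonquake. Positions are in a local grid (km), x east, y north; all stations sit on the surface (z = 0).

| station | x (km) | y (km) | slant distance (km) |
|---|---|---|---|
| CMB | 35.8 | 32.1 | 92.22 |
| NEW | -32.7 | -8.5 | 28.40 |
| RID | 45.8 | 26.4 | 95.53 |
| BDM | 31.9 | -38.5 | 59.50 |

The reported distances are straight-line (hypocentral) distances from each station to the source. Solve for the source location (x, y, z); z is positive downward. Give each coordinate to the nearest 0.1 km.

Each station gives a sphere (x−x_i)² + (y−y_i)² + z² = d_i² (stations at z=0).
Subtracting the CMB sphere from NEW and RID: z² cancels, leaving linear equations in x and y:
-137.0 x − 81.2 y = 6527.46
20.0 x − 11.4 y = -138.90
Solving: x ≈ -26.898, y ≈ -35.005 km (keep extra digits for the depth step; rounded: -26.9, -35.0).
Then from the CMB sphere: z² = 92.22² − (x − 35.8)² − (y − 32.1)² with x = -26.898, y = -35.005, so z ≈ 8.391 ≈ 8.4 km.

x ≈ -26.9 km, y ≈ -35.0 km, depth ≈ 8.4 km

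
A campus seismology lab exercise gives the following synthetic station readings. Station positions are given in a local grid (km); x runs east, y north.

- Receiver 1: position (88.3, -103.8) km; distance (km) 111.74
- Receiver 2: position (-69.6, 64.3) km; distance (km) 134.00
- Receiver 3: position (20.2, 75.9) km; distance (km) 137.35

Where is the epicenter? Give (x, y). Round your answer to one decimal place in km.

Circle about each station: (x − 88.3)² + (y + 103.8)² = 111.74²; (x + 69.6)² + (y − 64.3)² = 134.00²; (x − 20.2)² + (y − 75.9)² = 137.35².
Subtracting the Receiver 1 equation from the Receiver 2 and Receiver 3 equations removes the quadratic terms:
-315.8 x + 336.2 y = -15062.85
-136.2 x + 359.4 y = -18781.67
Solving the 2×2 system: x ≈ -13.3, y ≈ -57.3 km.

x ≈ -13.3 km, y ≈ -57.3 km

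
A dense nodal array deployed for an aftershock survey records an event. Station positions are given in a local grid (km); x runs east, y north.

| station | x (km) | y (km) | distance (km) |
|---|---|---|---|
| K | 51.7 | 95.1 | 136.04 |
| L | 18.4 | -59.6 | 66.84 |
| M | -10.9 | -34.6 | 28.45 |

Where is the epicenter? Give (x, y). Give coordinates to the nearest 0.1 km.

Circle about each station: (x − 51.7)² + (y − 95.1)² = 136.04²; (x − 18.4)² + (y + 59.6)² = 66.84²; (x + 10.9)² + (y + 34.6)² = 28.45².
Subtracting the K equation from the L and M equations removes the quadratic terms:
-66.6 x − 309.4 y = 6213.12
-125.2 x − 259.4 y = 7296.55
Solving the 2×2 system: x ≈ -30.1, y ≈ -13.6 km.

x ≈ -30.1 km, y ≈ -13.6 km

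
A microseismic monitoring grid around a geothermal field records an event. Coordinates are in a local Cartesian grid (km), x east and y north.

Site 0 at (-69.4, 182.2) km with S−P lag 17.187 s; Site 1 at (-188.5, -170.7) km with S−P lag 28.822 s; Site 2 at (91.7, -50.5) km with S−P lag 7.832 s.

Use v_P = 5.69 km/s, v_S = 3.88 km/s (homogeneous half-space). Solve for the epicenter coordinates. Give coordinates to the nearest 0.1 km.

(89.1, 45.0)

Distance from S−P lag: d = Δt · v_P v_S / (v_P − v_S) = Δt · (5.69·3.88)/(5.69−3.88) ≈ 12.1973·Δt.
So d_Site 0 = 209.64, d_Site 1 = 351.55, d_Site 2 = 95.53 km.
Circle about each station: (x + 69.4)² + (y − 182.2)² = 209.64²; (x + 188.5)² + (y + 170.7)² = 351.55²; (x − 91.7)² + (y + 50.5)² = 95.53².
Subtracting the Site 0 equation from the Site 1 and Site 2 equations removes the quadratic terms:
-238.2 x − 705.8 y = -52980.93
322.2 x − 465.4 y = 7768.89
Solving the 2×2 system: x ≈ 89.1, y ≈ 45.0 km.
Check against Site 0 (with the unrounded x, y): √((x + 69.4)²+(y − 182.2)²) = 209.64 ≈ 209.64 km. ✓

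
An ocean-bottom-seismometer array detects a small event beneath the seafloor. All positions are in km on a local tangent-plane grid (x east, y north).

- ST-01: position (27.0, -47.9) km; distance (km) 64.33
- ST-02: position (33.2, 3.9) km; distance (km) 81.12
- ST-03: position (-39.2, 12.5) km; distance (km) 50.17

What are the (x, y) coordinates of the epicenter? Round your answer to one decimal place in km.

Circle about each station: (x − 27.0)² + (y + 47.9)² = 64.33²; (x − 33.2)² + (y − 3.9)² = 81.12²; (x + 39.2)² + (y − 12.5)² = 50.17².
Subtracting the ST-01 equation from the ST-02 and ST-03 equations removes the quadratic terms:
12.4 x + 103.6 y = -4348.07
-132.4 x + 120.8 y = 290.80
Solving the 2×2 system: x ≈ -36.5, y ≈ -37.6 km.
Check against ST-01 (with the unrounded x, y): √((x − 27.0)²+(y + 47.9)²) = 64.33 ≈ 64.33 km. ✓

-36.5 km east, -37.6 km north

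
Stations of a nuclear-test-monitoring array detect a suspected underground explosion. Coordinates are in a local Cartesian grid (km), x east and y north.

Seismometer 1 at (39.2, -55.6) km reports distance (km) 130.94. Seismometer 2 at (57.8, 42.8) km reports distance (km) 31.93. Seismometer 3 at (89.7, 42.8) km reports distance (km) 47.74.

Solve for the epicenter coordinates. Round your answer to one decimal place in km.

Circle about each station: (x − 39.2)² + (y + 55.6)² = 130.94²; (x − 57.8)² + (y − 42.8)² = 31.93²; (x − 89.7)² + (y − 42.8)² = 47.74².
Subtracting the Seismometer 1 equation from the Seismometer 2 and Seismometer 3 equations removes the quadratic terms:
37.2 x + 196.8 y = 16670.44
101.0 x + 196.8 y = 20116.11
Solving the 2×2 system: x ≈ 54.0, y ≈ 74.5 km.

x ≈ 54.0 km, y ≈ 74.5 km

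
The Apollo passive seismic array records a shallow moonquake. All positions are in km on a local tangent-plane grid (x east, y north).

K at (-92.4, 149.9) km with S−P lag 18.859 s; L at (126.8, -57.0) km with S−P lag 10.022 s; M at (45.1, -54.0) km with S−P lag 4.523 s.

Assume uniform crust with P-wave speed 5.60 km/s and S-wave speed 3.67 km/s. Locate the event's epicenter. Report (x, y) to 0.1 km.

x ≈ 32.2 km, y ≈ -7.6 km

Distance from S−P lag: d = Δt · v_P v_S / (v_P − v_S) = Δt · (5.60·3.67)/(5.60−3.67) ≈ 10.6487·Δt.
So d_K = 200.82, d_L = 106.72, d_M = 48.16 km.
Circle about each station: (x + 92.4)² + (y − 149.9)² = 200.82²; (x − 126.8)² + (y + 57.0)² = 106.72²; (x − 45.1)² + (y + 54.0)² = 48.16².
Subtracting pairs of circle equations eliminates x²+y² and gives linear equations (the radical axes):
438.4 x − 413.8 y = 17258.98
275.0 x − 407.8 y = 11951.53
Solving the 2×2 system: x ≈ 32.2, y ≈ -7.6 km.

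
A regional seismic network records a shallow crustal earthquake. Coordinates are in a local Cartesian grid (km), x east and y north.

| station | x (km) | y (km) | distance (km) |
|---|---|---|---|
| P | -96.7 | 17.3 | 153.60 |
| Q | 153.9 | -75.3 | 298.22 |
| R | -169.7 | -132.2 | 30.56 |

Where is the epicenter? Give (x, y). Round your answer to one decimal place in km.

-139.2 km east, -130.3 km north

Circle about each station: (x + 96.7)² + (y − 17.3)² = 153.60²; (x − 153.9)² + (y + 75.3)² = 298.22²; (x + 169.7)² + (y + 132.2)² = 30.56².
Subtracting the P equation from the Q and R equations removes the quadratic terms:
501.2 x − 185.2 y = -45637.09
-146.0 x − 299.0 y = 59283.80
Solving the 2×2 system: x ≈ -139.2, y ≈ -130.3 km.
Check against P (with the unrounded x, y): √((x + 96.7)²+(y − 17.3)²) = 153.60 ≈ 153.60 km. ✓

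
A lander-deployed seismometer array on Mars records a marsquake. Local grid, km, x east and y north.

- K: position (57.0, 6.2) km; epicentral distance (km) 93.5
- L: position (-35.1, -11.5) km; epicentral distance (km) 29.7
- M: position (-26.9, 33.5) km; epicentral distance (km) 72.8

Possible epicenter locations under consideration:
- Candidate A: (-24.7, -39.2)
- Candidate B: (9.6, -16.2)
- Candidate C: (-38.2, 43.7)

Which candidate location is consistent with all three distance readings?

For each candidate, compare |candidate − station| to the reported distance:
Candidate A: residuals K 0.0, L 0.1, M 0.1 → max 0.1 km
Candidate B: residuals K 41.1, L 15.2, M 11.1 → max 41.1 km
Candidate C: residuals K 8.8, L 25.6, M 57.6 → max 57.6 km
Only Candidate A has all residuals ≈ 0.

Candidate A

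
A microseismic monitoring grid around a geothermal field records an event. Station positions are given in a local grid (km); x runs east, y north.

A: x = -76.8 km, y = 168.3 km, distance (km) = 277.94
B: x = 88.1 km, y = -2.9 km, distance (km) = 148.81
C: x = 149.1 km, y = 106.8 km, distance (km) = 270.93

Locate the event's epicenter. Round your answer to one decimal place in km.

x ≈ -21.1 km, y ≈ -104.0 km

Circle about each station: (x + 76.8)² + (y − 168.3)² = 277.94²; (x − 88.1)² + (y + 2.9)² = 148.81²; (x − 149.1)² + (y − 106.8)² = 270.93².
Subtracting pairs of circle equations eliminates x²+y² and gives linear equations (the radical axes):
329.8 x − 342.4 y = 28653.12
451.8 x − 123.0 y = 3261.50
Solving the 2×2 system: x ≈ -21.1, y ≈ -104.0 km.
Check against A (with the unrounded x, y): √((x + 76.8)²+(y − 168.3)²) = 277.94 ≈ 277.94 km. ✓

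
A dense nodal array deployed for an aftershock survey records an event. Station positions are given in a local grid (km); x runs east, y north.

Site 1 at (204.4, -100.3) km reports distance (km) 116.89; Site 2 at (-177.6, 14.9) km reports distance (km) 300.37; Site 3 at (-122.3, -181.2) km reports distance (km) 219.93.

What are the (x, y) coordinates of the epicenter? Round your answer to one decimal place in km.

89.6 km east, -122.3 km north

Circle about each station: (x − 204.4)² + (y + 100.3)² = 116.89²; (x + 177.6)² + (y − 14.9)² = 300.37²; (x + 122.3)² + (y + 181.2)² = 219.93².
Subtracting pairs of circle equations eliminates x²+y² and gives linear equations (the radical axes):
-764.0 x + 230.4 y = -96634.54
-653.4 x − 161.8 y = -38754.65
Solving the 2×2 system: x ≈ 89.6, y ≈ -122.3 km.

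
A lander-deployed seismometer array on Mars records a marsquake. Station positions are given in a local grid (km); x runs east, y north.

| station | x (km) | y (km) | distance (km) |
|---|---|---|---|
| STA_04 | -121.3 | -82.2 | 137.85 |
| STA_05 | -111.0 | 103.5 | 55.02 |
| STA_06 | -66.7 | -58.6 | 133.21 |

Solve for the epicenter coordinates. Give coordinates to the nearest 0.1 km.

(-136.6, 54.8)

Circle about each station: (x + 121.3)² + (y + 82.2)² = 137.85²; (x + 111.0)² + (y − 103.5)² = 55.02²; (x + 66.7)² + (y + 58.6)² = 133.21².
Subtracting the STA_04 equation from the STA_05 and STA_06 equations removes the quadratic terms:
20.6 x + 371.4 y = 17538.14
109.2 x + 47.2 y = -12329.96
Solving the 2×2 system: x ≈ -136.6, y ≈ 54.8 km.
Check against STA_04 (with the unrounded x, y): √((x + 121.3)²+(y + 82.2)²) = 137.85 ≈ 137.85 km. ✓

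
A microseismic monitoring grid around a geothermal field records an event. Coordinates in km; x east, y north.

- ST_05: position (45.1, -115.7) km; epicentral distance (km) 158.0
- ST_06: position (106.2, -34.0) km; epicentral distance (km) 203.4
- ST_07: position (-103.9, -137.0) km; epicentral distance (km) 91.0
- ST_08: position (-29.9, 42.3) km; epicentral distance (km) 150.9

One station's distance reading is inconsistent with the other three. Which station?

ST_08

Solve using three stations at a time. Using ST_05, ST_06, ST_07 (subtract circle equations pairwise → linear system) gives (x, y) ≈ (-96.8, -46.3).
Distances from that point to each station vs reported:
  ST_05: calculated 158.0 vs reported 158.0 → residual 0.0 km
  ST_06: calculated 203.4 vs reported 203.4 → residual 0.0 km
  ST_07: calculated 91.0 vs reported 91.0 → residual 0.0 km
  ST_08: calculated 111.0 vs reported 150.9 → residual 39.9 km
ST_05, ST_06, ST_07 are mutually consistent (residuals ≈ 0); ST_08 is off by 39.9 km.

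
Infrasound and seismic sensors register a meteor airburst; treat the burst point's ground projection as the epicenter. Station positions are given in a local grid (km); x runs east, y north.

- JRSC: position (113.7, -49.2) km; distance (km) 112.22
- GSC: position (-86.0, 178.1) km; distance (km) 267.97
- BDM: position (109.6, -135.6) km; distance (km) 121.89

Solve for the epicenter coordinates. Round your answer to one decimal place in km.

Circle about each station: (x − 113.7)² + (y + 49.2)² = 112.22²; (x + 86.0)² + (y − 178.1)² = 267.97²; (x − 109.6)² + (y + 135.6)² = 121.89².
Subtracting pairs of circle equations eliminates x²+y² and gives linear equations (the radical axes):
-399.4 x + 454.6 y = -35447.31
-8.2 x − 172.8 y = 12787.35
Solving the 2×2 system: x ≈ 4.3, y ≈ -74.2 km.

x ≈ 4.3 km, y ≈ -74.2 km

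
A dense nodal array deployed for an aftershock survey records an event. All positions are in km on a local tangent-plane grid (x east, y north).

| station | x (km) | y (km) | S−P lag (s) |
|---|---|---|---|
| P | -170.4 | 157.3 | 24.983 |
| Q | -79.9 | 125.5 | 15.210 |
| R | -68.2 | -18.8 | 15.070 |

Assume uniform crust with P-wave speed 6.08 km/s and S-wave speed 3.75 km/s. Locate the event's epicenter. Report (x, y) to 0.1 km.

Distance from S−P lag: d = Δt · v_P v_S / (v_P − v_S) = Δt · (6.08·3.75)/(6.08−3.75) ≈ 9.7854·Δt.
So d_P = 244.47, d_Q = 148.84, d_R = 147.47 km.
Circle about each station: (x + 170.4)² + (y − 157.3)² = 244.47²; (x + 79.9)² + (y − 125.5)² = 148.84²; (x + 68.2)² + (y + 18.8)² = 147.47².
Subtracting the P equation from the Q and R equations removes the quadratic terms:
181.0 x − 63.6 y = 5967.05
204.4 x − 352.2 y = -10756.59
Solving the 2×2 system: x ≈ 54.9, y ≈ 62.4 km.

54.9 km east, 62.4 km north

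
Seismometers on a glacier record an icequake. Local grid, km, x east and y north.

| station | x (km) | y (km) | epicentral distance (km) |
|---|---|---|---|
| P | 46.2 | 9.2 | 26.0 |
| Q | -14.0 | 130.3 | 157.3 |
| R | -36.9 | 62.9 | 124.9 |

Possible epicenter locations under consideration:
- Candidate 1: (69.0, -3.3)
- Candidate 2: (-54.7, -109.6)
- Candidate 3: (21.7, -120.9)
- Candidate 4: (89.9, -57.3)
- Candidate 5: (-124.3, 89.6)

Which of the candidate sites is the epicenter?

Candidate 1

For each candidate, compare |candidate − station| to the reported distance:
Candidate 1: residuals P 0.0, Q 0.0, R 0.0 → max 0.0 km
Candidate 2: residuals P 129.9, Q 86.0, R 48.5 → max 129.9 km
Candidate 3: residuals P 106.4, Q 96.4, R 68.0 → max 106.4 km
Candidate 4: residuals P 53.6, Q 57.2, R 49.8 → max 57.2 km
Candidate 5: residuals P 162.5, Q 39.7, R 33.5 → max 162.5 km
Only Candidate 1 has all residuals ≈ 0.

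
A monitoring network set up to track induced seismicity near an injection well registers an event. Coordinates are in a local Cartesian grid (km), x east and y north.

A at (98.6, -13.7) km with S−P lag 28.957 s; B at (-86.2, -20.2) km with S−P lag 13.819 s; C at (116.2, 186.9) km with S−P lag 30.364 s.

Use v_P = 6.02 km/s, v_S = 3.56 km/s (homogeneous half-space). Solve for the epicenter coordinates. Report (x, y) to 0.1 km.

-130.6 km east, 91.7 km north

Distance from S−P lag: d = Δt · v_P v_S / (v_P − v_S) = Δt · (6.02·3.56)/(6.02−3.56) ≈ 8.7119·Δt.
So d_A = 252.27, d_B = 120.39, d_C = 264.53 km.
Circle about each station: (x − 98.6)² + (y + 13.7)² = 252.27²; (x + 86.2)² + (y + 20.2)² = 120.39²; (x − 116.2)² + (y − 186.9)² = 264.53².
Subtracting the A equation from the B and C equations removes the quadratic terms:
-369.6 x − 13.0 y = 47075.23
35.2 x + 401.2 y = 32188.43
Solving the 2×2 system: x ≈ -130.6, y ≈ 91.7 km.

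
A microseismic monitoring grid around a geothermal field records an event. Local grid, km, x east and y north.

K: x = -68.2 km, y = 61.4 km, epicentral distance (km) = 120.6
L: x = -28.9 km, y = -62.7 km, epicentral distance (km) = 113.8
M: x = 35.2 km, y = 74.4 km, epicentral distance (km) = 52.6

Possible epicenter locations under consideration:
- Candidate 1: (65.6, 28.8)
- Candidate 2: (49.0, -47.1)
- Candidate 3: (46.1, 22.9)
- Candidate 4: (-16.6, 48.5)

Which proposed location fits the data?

For each candidate, compare |candidate − station| to the reported distance:
Candidate 1: residuals K 17.1, L 17.7, M 2.2 → max 17.7 km
Candidate 2: residuals K 39.1, L 34.4, M 69.7 → max 69.7 km
Candidate 3: residuals K 0.0, L 0.0, M 0.0 → max 0.0 km
Candidate 4: residuals K 67.4, L 1.9, M 5.3 → max 67.4 km
Only Candidate 3 has all residuals ≈ 0.

Candidate 3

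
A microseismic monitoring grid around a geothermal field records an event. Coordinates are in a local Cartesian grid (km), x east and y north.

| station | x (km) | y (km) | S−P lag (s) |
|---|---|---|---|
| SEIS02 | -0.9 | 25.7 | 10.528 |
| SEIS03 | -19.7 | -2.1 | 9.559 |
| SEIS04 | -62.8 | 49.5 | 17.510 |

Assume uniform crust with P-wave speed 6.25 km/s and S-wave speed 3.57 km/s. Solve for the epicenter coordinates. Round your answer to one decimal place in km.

44.3 km east, -49.4 km north

Distance from S−P lag: d = Δt · v_P v_S / (v_P − v_S) = Δt · (6.25·3.57)/(6.25−3.57) ≈ 8.3256·Δt.
So d_SEIS02 = 87.65, d_SEIS03 = 79.58, d_SEIS04 = 145.78 km.
Circle about each station: (x + 0.9)² + (y − 25.7)² = 87.65²; (x + 19.7)² + (y + 2.1)² = 79.58²; (x + 62.8)² + (y − 49.5)² = 145.78².
Subtracting the SEIS02 equation from the SEIS03 and SEIS04 equations removes the quadratic terms:
-37.6 x − 55.6 y = 1080.75
-123.8 x + 47.6 y = -7836.50
Solving the 2×2 system: x ≈ 44.3, y ≈ -49.4 km.
Check against SEIS02 (with the unrounded x, y): √((x + 0.9)²+(y − 25.7)²) = 87.66 ≈ 87.65 km. ✓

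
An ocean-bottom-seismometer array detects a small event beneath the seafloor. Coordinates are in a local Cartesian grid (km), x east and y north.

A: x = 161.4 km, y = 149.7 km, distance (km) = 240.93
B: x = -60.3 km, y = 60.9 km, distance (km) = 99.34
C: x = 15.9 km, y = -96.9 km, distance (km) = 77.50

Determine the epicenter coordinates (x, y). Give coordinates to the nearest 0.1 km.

-6.8 km east, -22.8 km north

Circle about each station: (x − 161.4)² + (y − 149.7)² = 240.93²; (x + 60.3)² + (y − 60.9)² = 99.34²; (x − 15.9)² + (y + 96.9)² = 77.50².
Subtracting the A equation from the B and C equations removes the quadratic terms:
-443.4 x − 177.6 y = 7063.68
-291.0 x − 493.2 y = 13223.38
Solving the 2×2 system: x ≈ -6.8, y ≈ -22.8 km.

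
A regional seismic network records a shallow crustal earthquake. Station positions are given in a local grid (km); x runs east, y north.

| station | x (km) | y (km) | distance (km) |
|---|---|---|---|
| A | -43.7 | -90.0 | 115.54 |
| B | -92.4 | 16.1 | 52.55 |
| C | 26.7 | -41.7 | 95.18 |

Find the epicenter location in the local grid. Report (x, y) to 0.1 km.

(-40.7, 25.5)

Circle about each station: (x + 43.7)² + (y + 90.0)² = 115.54²; (x + 92.4)² + (y − 16.1)² = 52.55²; (x − 26.7)² + (y + 41.7)² = 95.18².
Subtracting pairs of circle equations eliminates x²+y² and gives linear equations (the radical axes):
-97.4 x + 212.2 y = 9375.27
140.8 x + 96.6 y = -3267.65
Solving the 2×2 system: x ≈ -40.7, y ≈ 25.5 km.
Check against A (with the unrounded x, y): √((x + 43.7)²+(y + 90.0)²) = 115.54 ≈ 115.54 km. ✓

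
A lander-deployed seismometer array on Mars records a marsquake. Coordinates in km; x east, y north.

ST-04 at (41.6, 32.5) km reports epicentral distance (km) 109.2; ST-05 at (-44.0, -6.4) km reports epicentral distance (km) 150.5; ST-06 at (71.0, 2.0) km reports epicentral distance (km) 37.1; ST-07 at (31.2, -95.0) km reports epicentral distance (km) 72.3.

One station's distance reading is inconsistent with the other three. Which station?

Solve using three stations at a time. Using ST-04, ST-05, ST-07 (subtract circle equations pairwise → linear system) gives (x, y) ≈ (95.7, -62.4).
Distances from that point to each station vs reported:
  ST-04: calculated 109.2 vs reported 109.2 → residual 0.0 km
  ST-05: calculated 150.5 vs reported 150.5 → residual 0.0 km
  ST-06: calculated 68.9 vs reported 37.1 → residual 31.8 km
  ST-07: calculated 72.3 vs reported 72.3 → residual 0.0 km
ST-04, ST-05, ST-07 are mutually consistent (residuals ≈ 0); ST-06 is off by 31.8 km.

ST-06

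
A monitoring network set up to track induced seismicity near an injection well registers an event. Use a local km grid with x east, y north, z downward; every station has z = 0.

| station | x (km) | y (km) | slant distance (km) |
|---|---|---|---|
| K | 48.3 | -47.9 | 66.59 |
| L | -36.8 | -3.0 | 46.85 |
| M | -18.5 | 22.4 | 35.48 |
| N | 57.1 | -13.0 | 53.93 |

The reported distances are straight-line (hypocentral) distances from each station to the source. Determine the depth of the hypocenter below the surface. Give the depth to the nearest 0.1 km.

Each station gives a sphere (x−x_i)² + (y−y_i)² + z² = d_i² (stations at z=0).
Subtracting the K sphere from L and M: z² cancels, leaving linear equations in x and y:
-170.2 x + 89.8 y = -1024.75
-133.6 x + 140.6 y = -607.89
Solving: x ≈ 7.500, y ≈ 2.803 km (keep extra digits for the depth step; rounded: 7.5, 2.8).
Then from the K sphere: z² = 66.59² − (x − 48.3)² − (y + 47.9)² with x = 7.500, y = 2.803, so z ≈ 14.099 ≈ 14.1 km.

depth ≈ 14.1 km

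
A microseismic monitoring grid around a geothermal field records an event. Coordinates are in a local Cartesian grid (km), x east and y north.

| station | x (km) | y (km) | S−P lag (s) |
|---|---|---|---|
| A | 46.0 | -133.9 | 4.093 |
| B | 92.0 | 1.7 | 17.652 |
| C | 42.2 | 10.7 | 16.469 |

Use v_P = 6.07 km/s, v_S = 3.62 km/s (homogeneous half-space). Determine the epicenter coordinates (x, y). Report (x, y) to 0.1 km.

9.3 km east, -133.3 km north

Distance from S−P lag: d = Δt · v_P v_S / (v_P − v_S) = Δt · (6.07·3.62)/(6.07−3.62) ≈ 8.9687·Δt.
So d_A = 36.71, d_B = 158.32, d_C = 147.71 km.
Circle about each station: (x − 46.0)² + (y + 133.9)² = 36.71²; (x − 92.0)² + (y − 1.7)² = 158.32²; (x − 42.2)² + (y − 10.7)² = 147.71².
Subtracting pairs of circle equations eliminates x²+y² and gives linear equations (the radical axes):
92.0 x + 271.2 y = -35295.92
-7.6 x + 289.2 y = -38620.50
Solving the 2×2 system: x ≈ 9.3, y ≈ -133.3 km.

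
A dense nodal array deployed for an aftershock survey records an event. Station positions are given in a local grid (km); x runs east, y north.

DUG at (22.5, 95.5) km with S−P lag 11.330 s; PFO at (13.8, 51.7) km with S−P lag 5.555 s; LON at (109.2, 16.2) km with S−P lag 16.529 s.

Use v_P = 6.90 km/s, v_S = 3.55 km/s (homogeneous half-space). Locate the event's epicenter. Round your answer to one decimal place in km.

Distance from S−P lag: d = Δt · v_P v_S / (v_P − v_S) = Δt · (6.90·3.55)/(6.90−3.55) ≈ 7.3119·Δt.
So d_DUG = 82.84, d_PFO = 40.62, d_LON = 120.86 km.
Circle about each station: (x − 22.5)² + (y − 95.5)² = 82.84²; (x − 13.8)² + (y − 51.7)² = 40.62²; (x − 109.2)² + (y − 16.2)² = 120.86².
Subtracting pairs of circle equations eliminates x²+y² and gives linear equations (the radical axes):
-17.4 x − 87.6 y = -1550.69
173.4 x − 158.6 y = -5184.09
Solving the 2×2 system: x ≈ -11.6, y ≈ 20.0 km.

x ≈ -11.6 km, y ≈ 20.0 km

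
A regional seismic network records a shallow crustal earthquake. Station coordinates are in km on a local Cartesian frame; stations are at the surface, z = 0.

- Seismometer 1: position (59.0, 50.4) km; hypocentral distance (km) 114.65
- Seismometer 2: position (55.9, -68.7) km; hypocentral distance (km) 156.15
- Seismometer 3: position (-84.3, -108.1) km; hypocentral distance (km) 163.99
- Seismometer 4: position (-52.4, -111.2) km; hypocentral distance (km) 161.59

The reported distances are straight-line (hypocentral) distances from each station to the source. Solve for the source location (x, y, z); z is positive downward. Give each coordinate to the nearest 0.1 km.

x ≈ -41.5 km, y ≈ 40.6 km, depth ≈ 54.3 km

Each station gives a sphere (x−x_i)² + (y−y_i)² + z² = d_i² (stations at z=0).
Subtracting the Seismometer 1 sphere from Seismometer 2 and Seismometer 3: z² cancels, leaving linear equations in x and y:
-6.2 x − 238.2 y = -9414.86
-286.6 x − 317.0 y = -977.16
Solving: x ≈ -41.503, y ≈ 40.605 km (keep extra digits for the depth step; rounded: -41.5, 40.6).
Then from the Seismometer 1 sphere: z² = 114.65² − (x − 59.0)² − (y − 50.4)² with x = -41.503, y = 40.605, so z ≈ 54.294 ≈ 54.3 km.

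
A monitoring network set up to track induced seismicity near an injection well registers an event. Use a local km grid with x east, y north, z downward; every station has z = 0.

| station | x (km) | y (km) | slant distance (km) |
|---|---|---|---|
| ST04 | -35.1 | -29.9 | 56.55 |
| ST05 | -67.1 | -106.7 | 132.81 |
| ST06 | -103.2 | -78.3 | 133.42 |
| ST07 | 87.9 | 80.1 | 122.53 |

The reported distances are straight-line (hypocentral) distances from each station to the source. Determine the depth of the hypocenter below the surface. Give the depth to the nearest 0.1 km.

Each station gives a sphere (x−x_i)² + (y−y_i)² + z² = d_i² (stations at z=0).
Subtracting the ST04 sphere from ST05 and ST06: z² cancels, leaving linear equations in x and y:
-64.0 x − 153.6 y = -679.31
-136.2 x − 96.8 y = 52.12
Solving: x ≈ -5.009, y ≈ 6.510 km (keep extra digits for the depth step; rounded: -5.0, 6.5).
Then from the ST04 sphere: z² = 56.55² − (x + 35.1)² − (y + 29.9)² with x = -5.009, y = 6.510, so z ≈ 31.093 ≈ 31.1 km.

31.1 km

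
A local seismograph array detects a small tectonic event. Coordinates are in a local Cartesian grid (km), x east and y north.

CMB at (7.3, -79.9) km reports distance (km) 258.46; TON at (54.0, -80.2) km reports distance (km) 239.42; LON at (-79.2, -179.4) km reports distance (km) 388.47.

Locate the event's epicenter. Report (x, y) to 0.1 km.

(133.6, 145.6)

Circle about each station: (x − 7.3)² + (y + 79.9)² = 258.46²; (x − 54.0)² + (y + 80.2)² = 239.42²; (x + 79.2)² + (y + 179.4)² = 388.47².
Subtracting pairs of circle equations eliminates x²+y² and gives linear equations (the radical axes):
93.4 x − 0.6 y = 12390.38
-173.0 x − 199.0 y = -52087.67
Solving the 2×2 system: x ≈ 133.6, y ≈ 145.6 km.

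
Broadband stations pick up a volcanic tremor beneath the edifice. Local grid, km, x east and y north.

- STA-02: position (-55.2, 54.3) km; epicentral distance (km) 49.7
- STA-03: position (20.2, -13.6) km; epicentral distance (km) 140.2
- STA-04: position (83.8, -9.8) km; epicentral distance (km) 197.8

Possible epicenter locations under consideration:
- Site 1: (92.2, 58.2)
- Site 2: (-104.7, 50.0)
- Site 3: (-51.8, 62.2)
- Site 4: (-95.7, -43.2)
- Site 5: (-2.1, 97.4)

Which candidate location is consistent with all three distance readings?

For each candidate, compare |candidate − station| to the reported distance:
Site 1: residuals STA-02 97.8, STA-03 38.5, STA-04 129.3 → max 129.3 km
Site 2: residuals STA-02 0.0, STA-03 0.0, STA-04 0.0 → max 0.0 km
Site 3: residuals STA-02 41.1, STA-03 35.7, STA-04 44.3 → max 44.3 km
Site 4: residuals STA-02 55.9, STA-03 20.6, STA-04 15.2 → max 55.9 km
Site 5: residuals STA-02 18.7, STA-03 27.0, STA-04 60.4 → max 60.4 km
Only Site 2 has all residuals ≈ 0.

Site 2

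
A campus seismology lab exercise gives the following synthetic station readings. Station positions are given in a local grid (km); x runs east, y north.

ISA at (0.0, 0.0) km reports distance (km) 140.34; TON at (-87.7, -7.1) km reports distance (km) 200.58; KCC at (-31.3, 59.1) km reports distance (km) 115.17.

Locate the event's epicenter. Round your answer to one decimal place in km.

Circle about each station: x² + y² = 140.34²; (x + 87.7)² + (y + 7.1)² = 200.58²; (x + 31.3)² + (y − 59.1)² = 115.17².
Subtracting pairs of circle equations eliminates x²+y² and gives linear equations (the radical axes):
-175.4 x − 14.2 y = -12795.32
-62.6 x + 118.2 y = 10903.69
Solving the 2×2 system: x ≈ 62.8, y ≈ 125.5 km.

x ≈ 62.8 km, y ≈ 125.5 km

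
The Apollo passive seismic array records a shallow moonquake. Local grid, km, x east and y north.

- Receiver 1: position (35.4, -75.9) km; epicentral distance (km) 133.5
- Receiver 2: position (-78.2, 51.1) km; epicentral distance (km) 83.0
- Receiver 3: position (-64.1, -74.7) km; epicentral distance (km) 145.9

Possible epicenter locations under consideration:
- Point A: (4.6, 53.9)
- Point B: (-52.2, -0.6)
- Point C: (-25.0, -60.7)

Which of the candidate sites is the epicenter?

For each candidate, compare |candidate − station| to the reported distance:
Point A: residuals Receiver 1 0.1, Receiver 2 0.2, Receiver 3 0.1 → max 0.2 km
Point B: residuals Receiver 1 18.0, Receiver 2 25.1, Receiver 3 70.9 → max 70.9 km
Point C: residuals Receiver 1 71.2, Receiver 2 40.8, Receiver 3 104.4 → max 104.4 km
Only Point A has all residuals ≈ 0.

Point A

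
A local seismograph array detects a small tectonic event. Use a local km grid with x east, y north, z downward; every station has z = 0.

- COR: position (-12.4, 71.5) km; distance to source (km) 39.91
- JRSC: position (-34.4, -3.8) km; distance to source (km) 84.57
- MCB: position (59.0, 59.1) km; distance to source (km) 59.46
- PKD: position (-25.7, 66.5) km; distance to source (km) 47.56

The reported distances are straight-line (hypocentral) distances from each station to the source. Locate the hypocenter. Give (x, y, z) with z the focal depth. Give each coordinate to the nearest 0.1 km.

Each station gives a sphere (x−x_i)² + (y−y_i)² + z² = d_i² (stations at z=0).
Subtracting the COR sphere from JRSC and MCB: z² cancels, leaving linear equations in x and y:
-44.0 x − 150.6 y = -9627.49
142.8 x − 24.8 y = -234.88
Solving: x ≈ 9.001, y ≈ 61.298 km (keep extra digits for the depth step; rounded: 9.0, 61.3).
Then from the COR sphere: z² = 39.91² − (x + 12.4)² − (y − 71.5)² with x = 9.001, y = 61.298, so z ≈ 32.105 ≈ 32.1 km.

x ≈ 9.0 km, y ≈ 61.3 km, depth ≈ 32.1 km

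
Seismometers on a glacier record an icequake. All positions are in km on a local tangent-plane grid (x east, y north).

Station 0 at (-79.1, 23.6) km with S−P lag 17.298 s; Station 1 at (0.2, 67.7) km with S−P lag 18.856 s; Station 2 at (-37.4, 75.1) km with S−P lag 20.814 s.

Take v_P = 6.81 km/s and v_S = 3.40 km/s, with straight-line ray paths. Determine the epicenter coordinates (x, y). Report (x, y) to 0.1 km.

(3.1, -60.3)

Distance from S−P lag: d = Δt · v_P v_S / (v_P − v_S) = Δt · (6.81·3.40)/(6.81−3.40) ≈ 6.7900·Δt.
So d_Station 0 = 117.45, d_Station 1 = 128.03, d_Station 2 = 141.33 km.
Circle about each station: (x + 79.1)² + (y − 23.6)² = 117.45²; (x − 0.2)² + (y − 67.7)² = 128.03²; (x + 37.4)² + (y − 75.1)² = 141.33².
Subtracting pairs of circle equations eliminates x²+y² and gives linear equations (the radical axes):
158.6 x + 88.2 y = -4827.62
83.4 x + 103.0 y = -5954.67
Solving the 2×2 system: x ≈ 3.1, y ≈ -60.3 km.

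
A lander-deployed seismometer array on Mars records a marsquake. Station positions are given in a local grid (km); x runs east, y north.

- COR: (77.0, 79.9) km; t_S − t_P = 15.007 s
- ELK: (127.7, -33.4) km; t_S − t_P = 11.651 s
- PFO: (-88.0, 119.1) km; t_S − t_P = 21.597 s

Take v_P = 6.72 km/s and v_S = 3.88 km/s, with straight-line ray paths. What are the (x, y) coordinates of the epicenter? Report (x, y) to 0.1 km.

Distance from S−P lag: d = Δt · v_P v_S / (v_P − v_S) = Δt · (6.72·3.88)/(6.72−3.88) ≈ 9.1808·Δt.
So d_COR = 137.78, d_ELK = 106.97, d_PFO = 198.28 km.
Circle about each station: (x − 77.0)² + (y − 79.9)² = 137.78²; (x − 127.7)² + (y + 33.4)² = 106.97²; (x + 88.0)² + (y − 119.1)² = 198.28².
Subtracting the COR equation from the ELK and PFO equations removes the quadratic terms:
101.4 x − 226.6 y = 12650.59
-330.0 x + 78.4 y = -10715.83
Solving the 2×2 system: x ≈ 21.5, y ≈ -46.2 km.
Check against COR (with the unrounded x, y): √((x − 77.0)²+(y − 79.9)²) = 137.78 ≈ 137.78 km. ✓

21.5 km east, -46.2 km north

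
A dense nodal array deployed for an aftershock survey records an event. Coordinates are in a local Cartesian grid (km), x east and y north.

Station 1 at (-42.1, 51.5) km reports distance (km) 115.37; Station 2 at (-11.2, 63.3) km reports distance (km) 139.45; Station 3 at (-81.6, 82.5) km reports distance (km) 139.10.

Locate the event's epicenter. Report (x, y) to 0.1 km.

Circle about each station: (x + 42.1)² + (y − 51.5)² = 115.37²; (x + 11.2)² + (y − 63.3)² = 139.45²; (x + 81.6)² + (y − 82.5)² = 139.10².
Subtracting pairs of circle equations eliminates x²+y² and gives linear equations (the radical axes):
61.8 x + 23.6 y = -6428.40
-79.0 x + 62.0 y = 3001.58
Solving the 2×2 system: x ≈ -82.4, y ≈ -56.6 km.
Check against Station 1 (with the unrounded x, y): √((x + 42.1)²+(y − 51.5)²) = 115.36 ≈ 115.37 km. ✓

(-82.4, -56.6)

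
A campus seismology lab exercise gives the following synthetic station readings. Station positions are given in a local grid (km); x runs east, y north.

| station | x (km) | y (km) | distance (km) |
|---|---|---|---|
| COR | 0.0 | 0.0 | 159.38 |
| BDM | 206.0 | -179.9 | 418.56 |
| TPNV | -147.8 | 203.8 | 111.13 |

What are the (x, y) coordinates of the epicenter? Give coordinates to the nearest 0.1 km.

Circle about each station: x² + y² = 159.38²; (x − 206.0)² + (y + 179.9)² = 418.56²; (x + 147.8)² + (y − 203.8)² = 111.13².
Subtracting pairs of circle equations eliminates x²+y² and gives linear equations (the radical axes):
412.0 x − 359.8 y = -74990.48
-295.6 x + 407.6 y = 76431.39
Solving the 2×2 system: x ≈ -49.8, y ≈ 151.4 km.

(-49.8, 151.4)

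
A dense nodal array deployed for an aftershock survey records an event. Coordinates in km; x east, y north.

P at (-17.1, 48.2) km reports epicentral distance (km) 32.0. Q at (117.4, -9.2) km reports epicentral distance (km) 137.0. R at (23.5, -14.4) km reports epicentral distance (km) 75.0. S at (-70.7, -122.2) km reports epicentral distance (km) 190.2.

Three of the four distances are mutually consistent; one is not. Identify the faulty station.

Solve using three stations at a time. Using Q, R, S (subtract circle equations pairwise → linear system) gives (x, y) ≈ (-3.3, 55.6).
Distances from that point to each station vs reported:
  P: calculated 15.7 vs reported 32.0 → residual 16.3 km
  Q: calculated 137.0 vs reported 137.0 → residual 0.0 km
  R: calculated 75.0 vs reported 75.0 → residual 0.0 km
  S: calculated 190.2 vs reported 190.2 → residual 0.0 km
Q, R, S are mutually consistent (residuals ≈ 0); P is off by 16.3 km.

P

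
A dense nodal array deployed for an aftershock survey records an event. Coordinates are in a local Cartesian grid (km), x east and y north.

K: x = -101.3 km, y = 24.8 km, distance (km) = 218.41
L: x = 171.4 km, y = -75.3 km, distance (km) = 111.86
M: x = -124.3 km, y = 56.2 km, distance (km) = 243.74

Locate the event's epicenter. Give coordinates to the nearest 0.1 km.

Circle about each station: (x + 101.3)² + (y − 24.8)² = 218.41²; (x − 171.4)² + (y + 75.3)² = 111.86²; (x + 124.3)² + (y − 56.2)² = 243.74².
Subtracting pairs of circle equations eliminates x²+y² and gives linear equations (the radical axes):
545.4 x − 200.2 y = 59361.59
-46.0 x + 62.8 y = -3974.06
Solving the 2×2 system: x ≈ 117.1, y ≈ 22.5 km.

117.1 km east, 22.5 km north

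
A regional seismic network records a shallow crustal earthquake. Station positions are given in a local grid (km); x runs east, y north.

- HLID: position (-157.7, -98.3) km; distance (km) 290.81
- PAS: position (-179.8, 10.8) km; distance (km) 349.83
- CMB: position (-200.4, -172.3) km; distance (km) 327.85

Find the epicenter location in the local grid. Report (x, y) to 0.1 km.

Circle about each station: (x + 157.7)² + (y + 98.3)² = 290.81²; (x + 179.8)² + (y − 10.8)² = 349.83²; (x + 200.4)² + (y + 172.3)² = 327.85².
Subtracting the HLID equation from the PAS and CMB equations removes the quadratic terms:
-44.2 x + 218.2 y = -39898.07
-85.4 x − 148.0 y = 12400.10
Solving the 2×2 system: x ≈ 127.1, y ≈ -157.1 km.

127.1 km east, -157.1 km north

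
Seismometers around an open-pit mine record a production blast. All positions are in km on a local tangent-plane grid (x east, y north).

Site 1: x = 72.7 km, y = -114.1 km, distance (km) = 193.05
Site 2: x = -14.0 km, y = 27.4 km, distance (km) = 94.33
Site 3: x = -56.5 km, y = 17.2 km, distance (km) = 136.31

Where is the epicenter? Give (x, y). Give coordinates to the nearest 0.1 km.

Circle about each station: (x − 72.7)² + (y + 114.1)² = 193.05²; (x + 14.0)² + (y − 27.4)² = 94.33²; (x + 56.5)² + (y − 17.2)² = 136.31².
Subtracting pairs of circle equations eliminates x²+y² and gives linear equations (the radical axes):
-173.4 x + 283.0 y = 11012.81
-258.4 x + 262.6 y = 3871.88
Solving the 2×2 system: x ≈ 65.1, y ≈ 78.8 km.
Check against Site 1 (with the unrounded x, y): √((x − 72.7)²+(y + 114.1)²) = 193.05 ≈ 193.05 km. ✓

65.1 km east, 78.8 km north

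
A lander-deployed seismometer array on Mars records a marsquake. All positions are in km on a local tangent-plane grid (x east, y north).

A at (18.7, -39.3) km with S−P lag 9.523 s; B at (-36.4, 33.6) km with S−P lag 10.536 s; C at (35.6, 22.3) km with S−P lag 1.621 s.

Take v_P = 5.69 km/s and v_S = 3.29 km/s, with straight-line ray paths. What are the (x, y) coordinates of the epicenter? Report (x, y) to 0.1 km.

Distance from S−P lag: d = Δt · v_P v_S / (v_P − v_S) = Δt · (5.69·3.29)/(5.69−3.29) ≈ 7.8000·Δt.
So d_A = 74.28, d_B = 82.18, d_C = 12.64 km.
Circle about each station: (x − 18.7)² + (y + 39.3)² = 74.28²; (x + 36.4)² + (y − 33.6)² = 82.18²; (x − 35.6)² + (y − 22.3)² = 12.64².
Subtracting pairs of circle equations eliminates x²+y² and gives linear equations (the radical axes):
-110.2 x + 145.8 y = -676.29
33.8 x + 123.2 y = 5228.22
Solving the 2×2 system: x ≈ 45.7, y ≈ 29.9 km.

(45.7, 29.9)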